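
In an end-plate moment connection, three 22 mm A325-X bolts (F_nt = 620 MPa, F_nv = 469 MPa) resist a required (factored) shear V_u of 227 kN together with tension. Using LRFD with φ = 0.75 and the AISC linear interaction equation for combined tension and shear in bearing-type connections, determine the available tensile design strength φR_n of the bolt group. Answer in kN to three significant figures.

A_b = π·22²/4 = 380.1 mm²; f_rv = 227 × 1000 / (3 × 380.1) = 199.1 MPa.
F'_nt = 1.3 F_nt − (F_nt / φF_nv) f_rv = 1.3·620 − (620/(0.75·469))·199.1 = 455.1 MPa, capped at F_nt → F'_nt = 455.1 MPa.
R_n = F'_nt · A_b · n = 455.1 × 380.1 × 3 / 1000 = 519 kN.
Design strength φR_n = 0.75 × 519 = 389 kN.

389 kN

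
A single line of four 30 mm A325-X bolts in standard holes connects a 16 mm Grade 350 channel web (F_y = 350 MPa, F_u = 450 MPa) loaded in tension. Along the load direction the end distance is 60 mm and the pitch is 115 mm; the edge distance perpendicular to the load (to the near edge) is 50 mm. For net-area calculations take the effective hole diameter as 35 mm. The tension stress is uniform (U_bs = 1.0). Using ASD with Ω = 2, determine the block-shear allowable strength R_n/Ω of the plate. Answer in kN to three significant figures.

Shear plane L_v = 60 + 3·115 = 405 mm; A_gv = 405 × 16 = 6480 mm².
A_nv = (405 − 3.5·35) × 16 = 4520 mm².
A_nt = (50 − 0.5·35) × 16 = 520 mm².
0.6 F_u A_nv = 1220 kN; 0.6 F_y A_gv = 1361 kN → shear rupture governs the shear term.
R_n = 1220 + 1.0 × 450 × 520 / 1000 = 1454 kN.
Allowable strength R_n/Ω = 1454 / 2 = 727 kN.

727 kN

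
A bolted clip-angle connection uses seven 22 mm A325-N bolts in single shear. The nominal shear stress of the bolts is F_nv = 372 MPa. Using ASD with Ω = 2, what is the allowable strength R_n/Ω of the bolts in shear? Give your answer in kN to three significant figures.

495 kN

A_b = π × 22² / 4 = 380.1 mm².
R_n = F_nv · A_b · n · n_s = 372 × 380.1 × 7 × 1 / 1000 = 989.9 kN.
Allowable strength R_n/Ω = 989.9 / 2 = 495 kN.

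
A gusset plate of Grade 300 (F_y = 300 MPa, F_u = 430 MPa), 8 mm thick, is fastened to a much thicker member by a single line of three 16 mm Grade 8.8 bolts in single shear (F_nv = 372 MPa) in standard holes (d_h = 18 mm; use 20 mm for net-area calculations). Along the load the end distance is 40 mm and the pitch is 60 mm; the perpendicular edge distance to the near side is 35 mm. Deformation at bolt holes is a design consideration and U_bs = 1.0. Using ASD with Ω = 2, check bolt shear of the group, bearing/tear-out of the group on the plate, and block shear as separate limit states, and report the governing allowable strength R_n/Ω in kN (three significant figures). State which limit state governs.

Bolt shear: A_b = π·16²/4 = 201.1 mm²; R_n = 372 × 201.1 × 3 × 1 / 1000 = 224.4 kN → 224.4 / 2 = 112 kN.
Bearing: edge l_c = 31, r_n = 128 kN; interior l_c = 42, r_n = 132.1 kN; R_n = 128 + 2·132.1 = 392.2 kN → 196 kN.
Block shear: A_gv = 1280, A_nv = 880, A_nt = 200 mm²; R_n = min(0.6F_uA_nv, 0.6F_yA_gv) + U_bs·F_u·A_nt = 313 kN → 157 kN.
Bolt shear governs: 112 kN.

112 kN (bolt shear governs)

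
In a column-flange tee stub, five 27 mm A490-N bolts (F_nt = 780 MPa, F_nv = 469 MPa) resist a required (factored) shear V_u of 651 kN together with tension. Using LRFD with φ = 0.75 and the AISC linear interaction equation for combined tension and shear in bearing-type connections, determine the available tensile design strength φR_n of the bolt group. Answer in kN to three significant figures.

1090 kN

A_b = π·27²/4 = 572.6 mm²; f_rv = 651 × 1000 / (5 × 572.6) = 227.4 MPa.
F'_nt = 1.3 F_nt − (F_nt / φF_nv) f_rv = 1.3·780 − (780/(0.75·469))·227.4 = 509.7 MPa, capped at F_nt → F'_nt = 509.7 MPa.
R_n = F'_nt · A_b · n = 509.7 × 572.6 × 5 / 1000 = 1459 kN.
Design strength φR_n = 0.75 × 1459 = 1090 kN.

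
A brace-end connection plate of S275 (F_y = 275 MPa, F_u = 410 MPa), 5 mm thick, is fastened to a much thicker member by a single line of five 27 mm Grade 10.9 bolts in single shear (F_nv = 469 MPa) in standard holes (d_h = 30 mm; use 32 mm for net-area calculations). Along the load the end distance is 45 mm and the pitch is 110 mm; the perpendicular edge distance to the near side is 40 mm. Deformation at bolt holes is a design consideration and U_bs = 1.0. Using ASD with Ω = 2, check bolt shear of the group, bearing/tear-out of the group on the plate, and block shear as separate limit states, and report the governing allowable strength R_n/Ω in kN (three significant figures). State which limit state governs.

225 kN (block shear governs)

Bolt shear: A_b = π·27²/4 = 572.6 mm²; R_n = 469 × 572.6 × 5 × 1 / 1000 = 1343 kN → 1343 / 2 = 671 kN.
Bearing: edge l_c = 30, r_n = 73.8 kN; interior l_c = 80, r_n = 132.8 kN; R_n = 73.8 + 4·132.8 = 605.2 kN → 303 kN.
Block shear: A_gv = 2425, A_nv = 1705, A_nt = 120 mm²; R_n = min(0.6F_uA_nv, 0.6F_yA_gv) + U_bs·F_u·A_nt = 449.3 kN → 225 kN.
Block shear governs: 225 kN.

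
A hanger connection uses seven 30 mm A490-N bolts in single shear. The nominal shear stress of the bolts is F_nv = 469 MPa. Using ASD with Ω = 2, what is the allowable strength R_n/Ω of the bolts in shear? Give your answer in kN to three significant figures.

A_b = π × 30² / 4 = 706.9 mm².
R_n = F_nv · A_b · n · n_s = 469 × 706.9 × 7 × 1 / 1000 = 2321 kN.
Allowable strength R_n/Ω = 2321 / 2 = 1160 kN.

1160 kN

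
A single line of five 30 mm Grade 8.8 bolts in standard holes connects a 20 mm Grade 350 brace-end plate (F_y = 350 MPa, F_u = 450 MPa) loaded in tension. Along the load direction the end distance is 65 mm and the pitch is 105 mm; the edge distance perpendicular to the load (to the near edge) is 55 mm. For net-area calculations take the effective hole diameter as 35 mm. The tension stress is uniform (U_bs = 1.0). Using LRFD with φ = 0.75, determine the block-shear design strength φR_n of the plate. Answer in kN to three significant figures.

1580 kN

Shear plane L_v = 65 + 4·105 = 485 mm; A_gv = 485 × 20 = 9700 mm².
A_nv = (485 − 4.5·35) × 20 = 6550 mm².
A_nt = (55 − 0.5·35) × 20 = 750 mm².
0.6 F_u A_nv = 1768 kN; 0.6 F_y A_gv = 2037 kN → shear rupture governs the shear term.
R_n = 1768 + 1.0 × 450 × 750 / 1000 = 2106 kN.
Design strength φR_n = 0.75 × 2106 = 1580 kN.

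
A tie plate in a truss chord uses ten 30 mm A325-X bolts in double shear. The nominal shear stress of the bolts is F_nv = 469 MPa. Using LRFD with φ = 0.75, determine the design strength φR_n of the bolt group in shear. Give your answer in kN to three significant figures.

A_b = π × 30² / 4 = 706.9 mm².
R_n = F_nv · A_b · n · n_s = 469 × 706.9 × 10 × 2 / 1000 = 6630 kN.
Design strength φR_n = 0.75 × 6630 = 4970 kN.

4970 kN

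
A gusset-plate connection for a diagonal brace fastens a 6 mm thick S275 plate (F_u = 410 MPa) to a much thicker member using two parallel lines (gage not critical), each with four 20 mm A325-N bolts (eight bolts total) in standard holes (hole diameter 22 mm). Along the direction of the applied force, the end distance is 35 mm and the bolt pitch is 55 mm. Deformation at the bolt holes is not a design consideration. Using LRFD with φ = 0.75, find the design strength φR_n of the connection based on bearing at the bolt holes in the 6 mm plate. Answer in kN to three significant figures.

681 kN

Per bolt r_n = 1.5 l_c t F_u ≤ 3.0 d t F_u; upper limit = 3.0 × 20 × 6 × 410 / 1000 = 147.6 kN.
Edge bolt: l_c = 35 − 22/2 = 24 mm → 1.5 × 24 × 6 × 410 / 1000 = 88.56 → r_n = 88.56 kN.
Interior bolts: l_c = 55 − 22 = 33 mm → 1.5 × 33 × 6 × 410 / 1000 = 121.8 → r_n = 121.8 kN.
R_n = 2 × 88.56 + 6 × 121.8 = 907.7 kN.
Design strength φR_n = 0.75 × 907.7 = 681 kN.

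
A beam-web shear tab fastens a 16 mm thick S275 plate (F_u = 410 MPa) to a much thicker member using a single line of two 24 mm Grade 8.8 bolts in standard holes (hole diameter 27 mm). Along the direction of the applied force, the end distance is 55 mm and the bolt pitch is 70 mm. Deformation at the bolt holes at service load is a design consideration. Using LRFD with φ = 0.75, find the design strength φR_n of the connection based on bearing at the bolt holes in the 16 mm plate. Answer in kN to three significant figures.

Per bolt r_n = 1.2 l_c t F_u ≤ 2.4 d t F_u; upper limit = 2.4 × 24 × 16 × 410 / 1000 = 377.9 kN.
Edge bolt: l_c = 55 − 27/2 = 41.5 mm → 1.2 × 41.5 × 16 × 410 / 1000 = 326.7 → r_n = 326.7 kN.
Interior bolts: l_c = 70 − 27 = 43 mm → 1.2 × 43 × 16 × 410 / 1000 = 338.5 → r_n = 338.5 kN.
R_n = 1 × 326.7 + 1 × 338.5 = 665.2 kN.
Design strength φR_n = 0.75 × 665.2 = 499 kN.

499 kN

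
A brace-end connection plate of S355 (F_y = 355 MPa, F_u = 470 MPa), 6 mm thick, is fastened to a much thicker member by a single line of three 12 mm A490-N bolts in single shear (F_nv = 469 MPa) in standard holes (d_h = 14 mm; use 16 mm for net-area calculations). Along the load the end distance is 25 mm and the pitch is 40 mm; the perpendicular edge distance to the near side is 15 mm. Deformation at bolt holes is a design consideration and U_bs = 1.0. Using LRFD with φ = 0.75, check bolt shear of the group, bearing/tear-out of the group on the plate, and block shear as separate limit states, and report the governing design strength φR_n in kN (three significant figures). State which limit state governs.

Bolt shear: A_b = π·12²/4 = 113.1 mm²; R_n = 469 × 113.1 × 3 × 1 / 1000 = 159.1 kN → 0.75 × 159.1 = 119 kN.
Bearing: edge l_c = 18, r_n = 60.91 kN; interior l_c = 26, r_n = 81.22 kN; R_n = 60.91 + 2·81.22 = 223.3 kN → 168 kN.
Block shear: A_gv = 630, A_nv = 390, A_nt = 42 mm²; R_n = min(0.6F_uA_nv, 0.6F_yA_gv) + U_bs·F_u·A_nt = 129.7 kN → 97.3 kN.
Block shear governs: 97.3 kN.

97.3 kN (block shear governs)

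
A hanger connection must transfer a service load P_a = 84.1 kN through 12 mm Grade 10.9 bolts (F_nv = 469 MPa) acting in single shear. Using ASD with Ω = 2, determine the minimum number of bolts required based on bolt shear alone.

A_b = π·12²/4 = 113.1 mm².
Per-bolt allowable strength R_n/Ω = 469 × 113.1 × 1 / 1000 / 2 = 26.52 kN.
n ≥ 84.1 / 26.52 = 3.171 → use 4 bolts.

4 bolts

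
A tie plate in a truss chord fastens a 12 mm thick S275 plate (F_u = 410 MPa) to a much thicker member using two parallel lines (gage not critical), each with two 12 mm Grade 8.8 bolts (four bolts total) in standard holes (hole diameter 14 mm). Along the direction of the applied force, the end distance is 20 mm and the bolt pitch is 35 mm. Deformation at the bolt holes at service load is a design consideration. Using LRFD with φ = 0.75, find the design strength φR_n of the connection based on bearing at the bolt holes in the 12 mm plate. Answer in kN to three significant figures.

Per bolt r_n = 1.2 l_c t F_u ≤ 2.4 d t F_u; upper limit = 2.4 × 12 × 12 × 410 / 1000 = 141.7 kN.
Edge bolt: l_c = 20 − 14/2 = 13 mm → 1.2 × 13 × 12 × 410 / 1000 = 76.75 → r_n = 76.75 kN.
Interior bolts: l_c = 35 − 14 = 21 mm → 1.2 × 21 × 12 × 410 / 1000 = 124 → r_n = 124 kN.
R_n = 2 × 76.75 + 2 × 124 = 401.5 kN.
Design strength φR_n = 0.75 × 401.5 = 301 kN.

301 kN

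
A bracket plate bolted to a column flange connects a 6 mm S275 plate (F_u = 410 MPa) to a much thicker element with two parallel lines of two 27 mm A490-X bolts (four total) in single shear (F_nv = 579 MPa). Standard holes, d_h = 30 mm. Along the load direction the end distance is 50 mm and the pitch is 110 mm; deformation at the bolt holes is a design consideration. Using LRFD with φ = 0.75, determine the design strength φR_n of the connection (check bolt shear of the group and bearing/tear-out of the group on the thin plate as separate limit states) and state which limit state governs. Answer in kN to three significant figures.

394 kN (bearing governs)

Bolt shear: A_b = π·27²/4 = 572.6 mm²; R_n = 579 × 572.6 × 4 × 1 / 1000 = 1326 kN → 0.75 × 1326 = 995 kN.
Bearing (1.2 l_c t F_u ≤ 2.4 d t F_u): upper limit = 2.4·27·6·410 / 1000 = 159.4 kN.
  Edge l_c = 50 − 30/2 = 35 → r_n = 103.3 kN; interior l_c = 110 − 30 = 80 → r_n = 159.4 kN.
  R_n,bearing = 2·103.3 + 2·159.4 = 525.5 kN → 0.75 × 525.5 = 394 kN.
Bearing governs: 394 kN.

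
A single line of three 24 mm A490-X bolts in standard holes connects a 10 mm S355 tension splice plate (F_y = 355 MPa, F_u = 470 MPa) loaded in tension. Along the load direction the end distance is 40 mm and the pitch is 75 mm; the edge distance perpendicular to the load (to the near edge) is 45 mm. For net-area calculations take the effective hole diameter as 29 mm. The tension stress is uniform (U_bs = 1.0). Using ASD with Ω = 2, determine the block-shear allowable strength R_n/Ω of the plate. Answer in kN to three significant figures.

237 kN

Shear plane L_v = 40 + 2·75 = 190 mm; A_gv = 190 × 10 = 1900 mm².
A_nv = (190 − 2.5·29) × 10 = 1175 mm².
A_nt = (45 − 0.5·29) × 10 = 305 mm².
0.6 F_u A_nv = 331.4 kN; 0.6 F_y A_gv = 404.7 kN → shear rupture governs the shear term.
R_n = 331.4 + 1.0 × 470 × 305 / 1000 = 474.7 kN.
Allowable strength R_n/Ω = 474.7 / 2 = 237 kN.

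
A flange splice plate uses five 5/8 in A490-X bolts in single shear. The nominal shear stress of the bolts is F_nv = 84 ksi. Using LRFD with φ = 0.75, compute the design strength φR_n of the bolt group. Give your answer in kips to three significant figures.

A_b = π × 0.625² / 4 = 0.3068 in².
R_n = F_nv · A_b · n · n_s = 84 × 0.3068 × 5 × 1 = 128.9 kips.
Design strength φR_n = 0.75 × 128.9 = 96.6 kips.

96.6 kips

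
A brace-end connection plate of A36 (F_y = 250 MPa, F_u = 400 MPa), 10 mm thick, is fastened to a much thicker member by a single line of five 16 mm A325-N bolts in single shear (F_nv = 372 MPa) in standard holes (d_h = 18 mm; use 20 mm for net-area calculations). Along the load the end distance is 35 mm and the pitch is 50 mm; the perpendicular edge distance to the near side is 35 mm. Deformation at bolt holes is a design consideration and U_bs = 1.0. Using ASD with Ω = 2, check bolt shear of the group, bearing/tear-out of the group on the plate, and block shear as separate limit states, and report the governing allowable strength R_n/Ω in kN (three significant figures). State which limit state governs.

187 kN (bolt shear governs)

Bolt shear: A_b = π·16²/4 = 201.1 mm²; R_n = 372 × 201.1 × 5 × 1 / 1000 = 374 kN → 374 / 2 = 187 kN.
Bearing: edge l_c = 26, r_n = 124.8 kN; interior l_c = 32, r_n = 153.6 kN; R_n = 124.8 + 4·153.6 = 739.2 kN → 370 kN.
Block shear: A_gv = 2350, A_nv = 1450, A_nt = 250 mm²; R_n = min(0.6F_uA_nv, 0.6F_yA_gv) + U_bs·F_u·A_nt = 448 kN → 224 kN.
Bolt shear governs: 187 kN.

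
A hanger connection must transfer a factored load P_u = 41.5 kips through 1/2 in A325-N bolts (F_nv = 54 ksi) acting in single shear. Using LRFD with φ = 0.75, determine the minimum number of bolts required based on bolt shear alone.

A_b = π·0.5²/4 = 0.1963 in².
Per-bolt design strength φR_n = 0.75 × 54 × 0.1963 × 1 = 7.952 kips.
n ≥ 41.5 / 7.952 = 5.219 → use 6 bolts.

6 bolts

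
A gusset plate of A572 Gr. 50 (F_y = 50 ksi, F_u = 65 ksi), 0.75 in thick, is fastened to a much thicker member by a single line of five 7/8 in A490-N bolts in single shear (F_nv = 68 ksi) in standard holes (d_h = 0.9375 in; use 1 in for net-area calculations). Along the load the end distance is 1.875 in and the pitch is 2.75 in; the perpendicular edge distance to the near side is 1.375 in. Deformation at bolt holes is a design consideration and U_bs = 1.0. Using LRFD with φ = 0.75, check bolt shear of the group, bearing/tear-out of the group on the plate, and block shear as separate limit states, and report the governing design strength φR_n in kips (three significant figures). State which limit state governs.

Bolt shear: A_b = π·0.875²/4 = 0.6013 in²; R_n = 68 × 0.6013 × 5 × 1 = 204.4 kips → 0.75 × 204.4 = 153 kips.
Bearing: edge l_c = 1.406, r_n = 82.27 kips; interior l_c = 1.812, r_n = 102.4 kips; R_n = 82.27 + 4·102.4 = 491.8 kips → 369 kips.
Block shear: A_gv = 9.656, A_nv = 6.281, A_nt = 0.6562 in²; R_n = min(0.6F_uA_nv, 0.6F_yA_gv) + U_bs·F_u·A_nt = 287.6 kips → 216 kips.
Bolt shear governs: 153 kips.

153 kips (bolt shear governs)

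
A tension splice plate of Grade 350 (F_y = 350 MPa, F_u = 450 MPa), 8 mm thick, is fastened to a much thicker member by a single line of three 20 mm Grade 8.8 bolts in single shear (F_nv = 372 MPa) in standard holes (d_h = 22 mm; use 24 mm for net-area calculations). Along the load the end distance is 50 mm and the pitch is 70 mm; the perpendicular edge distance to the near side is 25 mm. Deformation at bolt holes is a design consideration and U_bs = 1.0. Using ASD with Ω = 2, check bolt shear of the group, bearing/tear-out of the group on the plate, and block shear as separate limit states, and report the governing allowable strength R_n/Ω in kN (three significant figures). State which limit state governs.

164 kN (block shear governs)

Bolt shear: A_b = π·20²/4 = 314.2 mm²; R_n = 372 × 314.2 × 3 × 1 / 1000 = 350.6 kN → 350.6 / 2 = 175 kN.
Bearing: edge l_c = 39, r_n = 168.5 kN; interior l_c = 48, r_n = 172.8 kN; R_n = 168.5 + 2·172.8 = 514.1 kN → 257 kN.
Block shear: A_gv = 1520, A_nv = 1040, A_nt = 104 mm²; R_n = min(0.6F_uA_nv, 0.6F_yA_gv) + U_bs·F_u·A_nt = 327.6 kN → 164 kN.
Block shear governs: 164 kN.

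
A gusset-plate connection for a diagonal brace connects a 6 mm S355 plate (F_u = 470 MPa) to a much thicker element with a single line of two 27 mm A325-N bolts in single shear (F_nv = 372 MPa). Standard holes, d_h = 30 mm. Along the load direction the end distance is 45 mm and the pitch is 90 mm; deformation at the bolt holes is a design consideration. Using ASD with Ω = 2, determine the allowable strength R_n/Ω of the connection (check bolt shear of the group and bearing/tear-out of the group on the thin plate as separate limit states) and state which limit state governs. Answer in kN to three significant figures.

142 kN (bearing governs)

Bolt shear: A_b = π·27²/4 = 572.6 mm²; R_n = 372 × 572.6 × 2 × 1 / 1000 = 426 kN → 426 / 2 = 213 kN.
Bearing (1.2 l_c t F_u ≤ 2.4 d t F_u): upper limit = 2.4·27·6·470 / 1000 = 182.7 kN.
  Edge l_c = 45 − 30/2 = 30 → r_n = 101.5 kN; interior l_c = 90 − 30 = 60 → r_n = 182.7 kN.
  R_n,bearing = 1·101.5 + 1·182.7 = 284.3 kN → 284.3 / 2 = 142 kN.
Bearing governs: 142 kN.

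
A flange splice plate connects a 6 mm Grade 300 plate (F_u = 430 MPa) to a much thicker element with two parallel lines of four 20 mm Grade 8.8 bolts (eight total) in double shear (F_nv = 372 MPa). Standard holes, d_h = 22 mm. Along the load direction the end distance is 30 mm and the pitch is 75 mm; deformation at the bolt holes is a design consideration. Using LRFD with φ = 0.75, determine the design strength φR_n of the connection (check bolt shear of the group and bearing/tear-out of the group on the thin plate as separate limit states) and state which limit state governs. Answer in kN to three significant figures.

646 kN (bearing governs)

Bolt shear: A_b = π·20²/4 = 314.2 mm²; R_n = 372 × 314.2 × 8 × 2 / 1000 = 1870 kN → 0.75 × 1870 = 1400 kN.
Bearing (1.2 l_c t F_u ≤ 2.4 d t F_u): upper limit = 2.4·20·6·430 / 1000 = 123.8 kN.
  Edge l_c = 30 − 22/2 = 19 → r_n = 58.82 kN; interior l_c = 75 − 22 = 53 → r_n = 123.8 kN.
  R_n,bearing = 2·58.82 + 6·123.8 = 860.7 kN → 0.75 × 860.7 = 646 kN.
Bearing governs: 646 kN.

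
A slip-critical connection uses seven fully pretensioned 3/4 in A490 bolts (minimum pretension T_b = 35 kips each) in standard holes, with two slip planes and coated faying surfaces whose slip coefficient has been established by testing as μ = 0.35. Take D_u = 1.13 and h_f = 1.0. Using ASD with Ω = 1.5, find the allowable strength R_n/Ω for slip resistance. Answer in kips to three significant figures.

R_n = μ · D_u · h_f · T_b · n_s · n_b = 0.35 × 1.13 × 1.0 × 35 × 2 × 7 = 193.8 kips.
Allowable strength R_n/Ω = 193.8 / 1.5 = 129 kips.

129 kips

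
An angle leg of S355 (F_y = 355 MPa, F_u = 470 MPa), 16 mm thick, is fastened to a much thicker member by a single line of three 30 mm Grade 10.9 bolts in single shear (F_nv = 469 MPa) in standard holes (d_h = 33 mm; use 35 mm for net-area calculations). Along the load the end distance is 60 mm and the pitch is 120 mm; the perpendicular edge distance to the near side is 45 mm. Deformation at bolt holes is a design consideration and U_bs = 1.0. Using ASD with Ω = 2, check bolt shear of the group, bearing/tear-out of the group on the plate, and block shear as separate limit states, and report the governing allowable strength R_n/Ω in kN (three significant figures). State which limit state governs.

497 kN (bolt shear governs)

Bolt shear: A_b = π·30²/4 = 706.9 mm²; R_n = 469 × 706.9 × 3 × 1 / 1000 = 994.5 kN → 994.5 / 2 = 497 kN.
Bearing: edge l_c = 43.5, r_n = 392.5 kN; interior l_c = 87, r_n = 541.4 kN; R_n = 392.5 + 2·541.4 = 1475 kN → 738 kN.
Block shear: A_gv = 4800, A_nv = 3400, A_nt = 440 mm²; R_n = min(0.6F_uA_nv, 0.6F_yA_gv) + U_bs·F_u·A_nt = 1166 kN → 583 kN.
Bolt shear governs: 497 kN.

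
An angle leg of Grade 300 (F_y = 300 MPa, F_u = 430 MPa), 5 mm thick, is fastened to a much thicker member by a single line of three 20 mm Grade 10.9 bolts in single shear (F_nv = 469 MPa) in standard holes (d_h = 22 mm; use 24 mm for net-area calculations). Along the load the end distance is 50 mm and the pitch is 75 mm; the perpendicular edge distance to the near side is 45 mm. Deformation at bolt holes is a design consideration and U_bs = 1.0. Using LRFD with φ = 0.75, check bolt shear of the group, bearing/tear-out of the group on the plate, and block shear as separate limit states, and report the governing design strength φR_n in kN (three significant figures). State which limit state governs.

Bolt shear: A_b = π·20²/4 = 314.2 mm²; R_n = 469 × 314.2 × 3 × 1 / 1000 = 442 kN → 0.75 × 442 = 332 kN.
Bearing: edge l_c = 39, r_n = 100.6 kN; interior l_c = 53, r_n = 103.2 kN; R_n = 100.6 + 2·103.2 = 307 kN → 230 kN.
Block shear: A_gv = 1000, A_nv = 700, A_nt = 165 mm²; R_n = min(0.6F_uA_nv, 0.6F_yA_gv) + U_bs·F_u·A_nt = 251 kN → 188 kN.
Block shear governs: 188 kN.

188 kN (block shear governs)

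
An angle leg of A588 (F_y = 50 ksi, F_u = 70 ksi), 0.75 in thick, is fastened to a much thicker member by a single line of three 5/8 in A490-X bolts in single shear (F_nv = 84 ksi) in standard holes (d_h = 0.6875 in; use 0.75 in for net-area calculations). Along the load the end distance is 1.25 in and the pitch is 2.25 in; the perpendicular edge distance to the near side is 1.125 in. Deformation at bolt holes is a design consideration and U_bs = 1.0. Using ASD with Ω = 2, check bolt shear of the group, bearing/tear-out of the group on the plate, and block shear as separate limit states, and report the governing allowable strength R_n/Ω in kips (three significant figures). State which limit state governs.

38.7 kips (bolt shear governs)

Bolt shear: A_b = π·0.625²/4 = 0.3068 in²; R_n = 84 × 0.3068 × 3 × 1 = 77.31 kips → 77.31 / 2 = 38.7 kips.
Bearing: edge l_c = 0.9062, r_n = 57.09 kips; interior l_c = 1.562, r_n = 78.75 kips; R_n = 57.09 + 2·78.75 = 214.6 kips → 107 kips.
Block shear: A_gv = 4.312, A_nv = 2.906, A_nt = 0.5625 in²; R_n = min(0.6F_uA_nv, 0.6F_yA_gv) + U_bs·F_u·A_nt = 161.4 kips → 80.7 kips.
Bolt shear governs: 38.7 kips.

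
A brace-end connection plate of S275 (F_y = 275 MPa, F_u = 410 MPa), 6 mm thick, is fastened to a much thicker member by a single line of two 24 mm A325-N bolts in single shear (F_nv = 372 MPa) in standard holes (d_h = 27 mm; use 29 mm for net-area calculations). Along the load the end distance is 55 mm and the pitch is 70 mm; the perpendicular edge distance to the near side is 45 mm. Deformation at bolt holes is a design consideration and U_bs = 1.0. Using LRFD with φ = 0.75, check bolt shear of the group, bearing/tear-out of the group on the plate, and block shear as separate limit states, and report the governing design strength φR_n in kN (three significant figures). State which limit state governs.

146 kN (block shear governs)

Bolt shear: A_b = π·24²/4 = 452.4 mm²; R_n = 372 × 452.4 × 2 × 1 / 1000 = 336.6 kN → 0.75 × 336.6 = 252 kN.
Bearing: edge l_c = 41.5, r_n = 122.5 kN; interior l_c = 43, r_n = 126.9 kN; R_n = 122.5 + 1·126.9 = 249.4 kN → 187 kN.
Block shear: A_gv = 750, A_nv = 489, A_nt = 183 mm²; R_n = min(0.6F_uA_nv, 0.6F_yA_gv) + U_bs·F_u·A_nt = 195.3 kN → 146 kN.
Block shear governs: 146 kN.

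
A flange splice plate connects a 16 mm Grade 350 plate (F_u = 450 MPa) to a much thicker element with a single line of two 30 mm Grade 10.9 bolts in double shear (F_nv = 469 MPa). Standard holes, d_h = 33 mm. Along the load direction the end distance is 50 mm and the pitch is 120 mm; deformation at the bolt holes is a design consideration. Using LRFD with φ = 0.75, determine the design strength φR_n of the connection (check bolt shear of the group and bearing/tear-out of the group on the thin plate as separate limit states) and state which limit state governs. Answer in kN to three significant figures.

Bolt shear: A_b = π·30²/4 = 706.9 mm²; R_n = 469 × 706.9 × 2 × 2 / 1000 = 1326 kN → 0.75 × 1326 = 995 kN.
Bearing (1.2 l_c t F_u ≤ 2.4 d t F_u): upper limit = 2.4·30·16·450 / 1000 = 518.4 kN.
  Edge l_c = 50 − 33/2 = 33.5 → r_n = 289.4 kN; interior l_c = 120 − 33 = 87 → r_n = 518.4 kN.
  R_n,bearing = 1·289.4 + 1·518.4 = 807.8 kN → 0.75 × 807.8 = 606 kN.
Bearing governs: 606 kN.

606 kN (bearing governs)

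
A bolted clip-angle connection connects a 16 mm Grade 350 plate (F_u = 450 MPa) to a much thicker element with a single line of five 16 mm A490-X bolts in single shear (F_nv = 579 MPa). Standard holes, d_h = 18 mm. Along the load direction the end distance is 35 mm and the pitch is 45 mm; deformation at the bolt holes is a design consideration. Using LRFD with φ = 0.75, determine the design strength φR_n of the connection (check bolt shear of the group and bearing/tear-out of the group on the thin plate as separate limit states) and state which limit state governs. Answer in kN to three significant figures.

Bolt shear: A_b = π·16²/4 = 201.1 mm²; R_n = 579 × 201.1 × 5 × 1 / 1000 = 582.1 kN → 0.75 × 582.1 = 437 kN.
Bearing (1.2 l_c t F_u ≤ 2.4 d t F_u): upper limit = 2.4·16·16·450 / 1000 = 276.5 kN.
  Edge l_c = 35 − 18/2 = 26 → r_n = 224.6 kN; interior l_c = 45 − 18 = 27 → r_n = 233.3 kN.
  R_n,bearing = 1·224.6 + 4·233.3 = 1158 kN → 0.75 × 1158 = 868 kN.
Bolt shear governs: 437 kN.

437 kN (bolt shear governs)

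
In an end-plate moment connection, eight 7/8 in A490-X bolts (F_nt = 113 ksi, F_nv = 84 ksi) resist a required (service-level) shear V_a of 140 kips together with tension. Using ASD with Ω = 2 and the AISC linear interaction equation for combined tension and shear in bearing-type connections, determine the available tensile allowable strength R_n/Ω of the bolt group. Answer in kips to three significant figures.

A_b = π·0.875²/4 = 0.6013 in²; f_rv = 140 / (8 × 0.6013) = 29.1 ksi.
F'_nt = 1.3 F_nt − (Ω F_nt / F_nv) f_rv = 1.3·113 − (2·113/84)·29.1 = 68.6 ksi, capped at F_nt → F'_nt = 68.6 ksi.
R_n = F'_nt · A_b · n = 68.6 × 0.6013 × 8 = 330 kips.
Allowable strength R_n/Ω = 330 / 2 = 165 kips.

165 kips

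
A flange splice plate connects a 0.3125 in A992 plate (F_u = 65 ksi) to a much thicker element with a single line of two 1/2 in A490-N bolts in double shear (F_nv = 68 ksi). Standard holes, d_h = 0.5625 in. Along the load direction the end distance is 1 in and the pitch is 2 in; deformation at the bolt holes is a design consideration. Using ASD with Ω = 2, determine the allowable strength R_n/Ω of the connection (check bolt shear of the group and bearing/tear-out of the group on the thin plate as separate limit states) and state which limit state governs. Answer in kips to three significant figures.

20.9 kips (bearing governs)

Bolt shear: A_b = π·0.5²/4 = 0.1963 in²; R_n = 68 × 0.1963 × 2 × 2 = 53.41 kips → 53.41 / 2 = 26.7 kips.
Bearing (1.2 l_c t F_u ≤ 2.4 d t F_u): upper limit = 2.4·0.5·0.3125·65 = 24.38 kips.
  Edge l_c = 1 − 0.5625/2 = 0.7188 → r_n = 17.52 kips; interior l_c = 2 − 0.5625 = 1.438 → r_n = 24.38 kips.
  R_n,bearing = 1·17.52 + 1·24.38 = 41.89 kips → 41.89 / 2 = 20.9 kips.
Bearing governs: 20.9 kips.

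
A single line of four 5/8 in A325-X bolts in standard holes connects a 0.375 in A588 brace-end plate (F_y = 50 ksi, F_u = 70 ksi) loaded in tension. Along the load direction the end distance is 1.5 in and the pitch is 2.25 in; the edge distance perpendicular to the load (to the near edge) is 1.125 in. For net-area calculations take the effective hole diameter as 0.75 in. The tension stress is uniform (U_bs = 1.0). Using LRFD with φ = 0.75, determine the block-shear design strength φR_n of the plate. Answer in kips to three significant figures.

81.2 kips

Shear plane L_v = 1.5 + 3·2.25 = 8.25 in; A_gv = 8.25 × 0.375 = 3.094 in².
A_nv = (8.25 − 3.5·0.75) × 0.375 = 2.109 in².
A_nt = (1.125 − 0.5·0.75) × 0.375 = 0.2812 in².
0.6 F_u A_nv = 88.59 kips; 0.6 F_y A_gv = 92.81 kips → shear rupture governs the shear term.
R_n = 88.59 + 1.0 × 70 × 0.2812 = 108.3 kips.
Design strength φR_n = 0.75 × 108.3 = 81.2 kips.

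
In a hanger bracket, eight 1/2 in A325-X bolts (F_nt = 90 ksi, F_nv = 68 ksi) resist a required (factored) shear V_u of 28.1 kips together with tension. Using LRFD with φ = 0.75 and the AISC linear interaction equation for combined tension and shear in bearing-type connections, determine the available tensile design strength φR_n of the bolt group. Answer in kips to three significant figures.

A_b = π·0.5²/4 = 0.1963 in²; f_rv = 28.1 / (8 × 0.1963) = 17.89 ksi.
F'_nt = 1.3 F_nt − (F_nt / φF_nv) f_rv = 1.3·90 − (90/(0.75·68))·17.89 = 85.43 ksi, capped at F_nt → F'_nt = 85.43 ksi.
R_n = F'_nt · A_b · n = 85.43 × 0.1963 × 8 = 134.2 kips.
Design strength φR_n = 0.75 × 134.2 = 101 kips.

101 kips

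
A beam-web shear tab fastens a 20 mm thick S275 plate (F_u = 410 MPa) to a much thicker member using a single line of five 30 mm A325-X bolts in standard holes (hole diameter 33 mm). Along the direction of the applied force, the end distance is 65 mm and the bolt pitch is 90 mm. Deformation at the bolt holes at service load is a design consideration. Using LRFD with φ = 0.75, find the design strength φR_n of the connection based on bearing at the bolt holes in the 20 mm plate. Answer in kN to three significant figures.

Per bolt r_n = 1.2 l_c t F_u ≤ 2.4 d t F_u; upper limit = 2.4 × 30 × 20 × 410 / 1000 = 590.4 kN.
Edge bolt: l_c = 65 − 33/2 = 48.5 mm → 1.2 × 48.5 × 20 × 410 / 1000 = 477.2 → r_n = 477.2 kN.
Interior bolts: l_c = 90 − 33 = 57 mm → 1.2 × 57 × 20 × 410 / 1000 = 560.9 → r_n = 560.9 kN.
R_n = 1 × 477.2 + 4 × 560.9 = 2721 kN.
Design strength φR_n = 0.75 × 2721 = 2040 kN.

2040 kN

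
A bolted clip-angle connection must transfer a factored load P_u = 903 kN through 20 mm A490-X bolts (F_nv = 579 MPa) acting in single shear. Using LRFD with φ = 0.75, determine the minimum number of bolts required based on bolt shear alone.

7 bolts

A_b = π·20²/4 = 314.2 mm².
Per-bolt design strength φR_n = 0.75 × 579 × 314.2 × 1 / 1000 = 136.4 kN.
n ≥ 903 / 136.4 = 6.619 → use 7 bolts.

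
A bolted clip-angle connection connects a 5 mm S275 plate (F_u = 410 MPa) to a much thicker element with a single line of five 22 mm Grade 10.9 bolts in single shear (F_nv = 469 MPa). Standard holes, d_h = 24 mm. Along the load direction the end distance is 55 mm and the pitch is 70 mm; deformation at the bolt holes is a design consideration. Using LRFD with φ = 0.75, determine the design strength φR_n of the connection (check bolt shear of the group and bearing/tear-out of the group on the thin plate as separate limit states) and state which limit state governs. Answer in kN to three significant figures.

404 kN (bearing governs)

Bolt shear: A_b = π·22²/4 = 380.1 mm²; R_n = 469 × 380.1 × 5 × 1 / 1000 = 891.4 kN → 0.75 × 891.4 = 669 kN.
Bearing (1.2 l_c t F_u ≤ 2.4 d t F_u): upper limit = 2.4·22·5·410 / 1000 = 108.2 kN.
  Edge l_c = 55 − 24/2 = 43 → r_n = 105.8 kN; interior l_c = 70 − 24 = 46 → r_n = 108.2 kN.
  R_n,bearing = 1·105.8 + 4·108.2 = 538.7 kN → 0.75 × 538.7 = 404 kN.
Bearing governs: 404 kN.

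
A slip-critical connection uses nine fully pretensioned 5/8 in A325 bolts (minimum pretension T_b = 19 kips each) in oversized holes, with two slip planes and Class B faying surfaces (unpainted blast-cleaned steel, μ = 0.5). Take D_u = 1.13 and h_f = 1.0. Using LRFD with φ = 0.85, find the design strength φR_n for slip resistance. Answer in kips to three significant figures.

R_n = μ · D_u · h_f · T_b · n_s · n_b = 0.5 × 1.13 × 1.0 × 19 × 2 × 9 = 193.2 kips.
Design strength φR_n = 0.85 × 193.2 = 164 kips.

164 kips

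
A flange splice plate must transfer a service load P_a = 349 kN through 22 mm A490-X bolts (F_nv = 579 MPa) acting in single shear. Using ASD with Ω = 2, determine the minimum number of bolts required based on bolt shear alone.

4 bolts

A_b = π·22²/4 = 380.1 mm².
Per-bolt allowable strength R_n/Ω = 579 × 380.1 × 1 / 1000 / 2 = 110 kN.
n ≥ 349 / 110 = 3.171 → use 4 bolts.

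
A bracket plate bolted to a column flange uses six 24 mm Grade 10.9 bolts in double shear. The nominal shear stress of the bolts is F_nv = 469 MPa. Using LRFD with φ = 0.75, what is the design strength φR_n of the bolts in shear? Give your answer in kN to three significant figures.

1910 kN

A_b = π × 24² / 4 = 452.4 mm².
R_n = F_nv · A_b · n · n_s = 469 × 452.4 × 6 × 2 / 1000 = 2546 kN.
Design strength φR_n = 0.75 × 2546 = 1910 kN.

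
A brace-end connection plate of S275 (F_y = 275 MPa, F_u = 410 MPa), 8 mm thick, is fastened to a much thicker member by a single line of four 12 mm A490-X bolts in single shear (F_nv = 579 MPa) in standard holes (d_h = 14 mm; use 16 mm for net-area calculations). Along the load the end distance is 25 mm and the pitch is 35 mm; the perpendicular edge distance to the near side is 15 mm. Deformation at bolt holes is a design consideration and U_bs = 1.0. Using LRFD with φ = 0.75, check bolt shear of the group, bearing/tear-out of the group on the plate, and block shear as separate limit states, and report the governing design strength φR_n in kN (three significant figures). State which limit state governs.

Bolt shear: A_b = π·12²/4 = 113.1 mm²; R_n = 579 × 113.1 × 4 × 1 / 1000 = 261.9 kN → 0.75 × 261.9 = 196 kN.
Bearing: edge l_c = 18, r_n = 70.85 kN; interior l_c = 21, r_n = 82.66 kN; R_n = 70.85 + 3·82.66 = 318.8 kN → 239 kN.
Block shear: A_gv = 1040, A_nv = 592, A_nt = 56 mm²; R_n = min(0.6F_uA_nv, 0.6F_yA_gv) + U_bs·F_u·A_nt = 168.6 kN → 126 kN.
Block shear governs: 126 kN.

126 kN (block shear governs)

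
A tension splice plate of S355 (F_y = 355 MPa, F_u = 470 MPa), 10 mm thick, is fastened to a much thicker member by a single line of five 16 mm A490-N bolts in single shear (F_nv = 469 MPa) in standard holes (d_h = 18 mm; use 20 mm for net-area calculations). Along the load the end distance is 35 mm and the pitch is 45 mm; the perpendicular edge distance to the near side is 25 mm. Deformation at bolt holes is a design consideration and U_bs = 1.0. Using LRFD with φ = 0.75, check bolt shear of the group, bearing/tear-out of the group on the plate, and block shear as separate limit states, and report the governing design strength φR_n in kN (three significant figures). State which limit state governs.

317 kN (block shear governs)

Bolt shear: A_b = π·16²/4 = 201.1 mm²; R_n = 469 × 201.1 × 5 × 1 / 1000 = 471.5 kN → 0.75 × 471.5 = 354 kN.
Bearing: edge l_c = 26, r_n = 146.6 kN; interior l_c = 27, r_n = 152.3 kN; R_n = 146.6 + 4·152.3 = 755.8 kN → 567 kN.
Block shear: A_gv = 2150, A_nv = 1250, A_nt = 150 mm²; R_n = min(0.6F_uA_nv, 0.6F_yA_gv) + U_bs·F_u·A_nt = 423 kN → 317 kN.
Block shear governs: 317 kN.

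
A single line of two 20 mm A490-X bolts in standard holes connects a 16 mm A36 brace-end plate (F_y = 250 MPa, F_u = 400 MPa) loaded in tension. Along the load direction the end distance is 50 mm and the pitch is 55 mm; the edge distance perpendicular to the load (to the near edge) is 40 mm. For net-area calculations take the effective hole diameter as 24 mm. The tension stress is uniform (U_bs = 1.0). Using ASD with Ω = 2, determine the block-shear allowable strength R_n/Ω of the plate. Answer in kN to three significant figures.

Shear plane L_v = 50 + 1·55 = 105 mm; A_gv = 105 × 16 = 1680 mm².
A_nv = (105 − 1.5·24) × 16 = 1104 mm².
A_nt = (40 − 0.5·24) × 16 = 448 mm².
0.6 F_u A_nv = 265 kN; 0.6 F_y A_gv = 252 kN → shear yielding governs the shear term.
R_n = 252 + 1.0 × 400 × 448 / 1000 = 431.2 kN.
Allowable strength R_n/Ω = 431.2 / 2 = 216 kN.

216 kN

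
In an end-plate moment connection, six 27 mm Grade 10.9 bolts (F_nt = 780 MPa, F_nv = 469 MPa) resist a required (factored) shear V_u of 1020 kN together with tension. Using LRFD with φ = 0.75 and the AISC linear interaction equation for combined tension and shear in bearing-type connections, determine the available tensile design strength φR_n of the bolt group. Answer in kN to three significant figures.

A_b = π·27²/4 = 572.6 mm²; f_rv = 1020 × 1000 / (6 × 572.6) = 296.9 MPa.
F'_nt = 1.3 F_nt − (F_nt / φF_nv) f_rv = 1.3·780 − (780/(0.75·469))·296.9 = 355.6 MPa, capped at F_nt → F'_nt = 355.6 MPa.
R_n = F'_nt · A_b · n = 355.6 × 572.6 × 6 / 1000 = 1222 kN.
Design strength φR_n = 0.75 × 1222 = 916 kN.

916 kN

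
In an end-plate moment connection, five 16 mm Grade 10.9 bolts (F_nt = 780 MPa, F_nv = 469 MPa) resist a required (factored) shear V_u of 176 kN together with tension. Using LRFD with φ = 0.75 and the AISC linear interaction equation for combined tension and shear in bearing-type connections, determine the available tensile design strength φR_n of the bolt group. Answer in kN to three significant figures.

A_b = π·16²/4 = 201.1 mm²; f_rv = 176 × 1000 / (5 × 201.1) = 175.1 MPa.
F'_nt = 1.3 F_nt − (F_nt / φF_nv) f_rv = 1.3·780 − (780/(0.75·469))·175.1 = 625.8 MPa, capped at F_nt → F'_nt = 625.8 MPa.
R_n = F'_nt · A_b · n = 625.8 × 201.1 × 5 / 1000 = 629.1 kN.
Design strength φR_n = 0.75 × 629.1 = 472 kN.

472 kN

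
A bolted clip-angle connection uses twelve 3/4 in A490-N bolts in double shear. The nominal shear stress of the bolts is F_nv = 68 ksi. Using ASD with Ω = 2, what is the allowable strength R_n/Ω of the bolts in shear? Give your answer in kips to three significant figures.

A_b = π × 0.75² / 4 = 0.4418 in².
R_n = F_nv · A_b · n · n_s = 68 × 0.4418 × 12 × 2 = 721 kips.
Allowable strength R_n/Ω = 721 / 2 = 360 kips.

360 kips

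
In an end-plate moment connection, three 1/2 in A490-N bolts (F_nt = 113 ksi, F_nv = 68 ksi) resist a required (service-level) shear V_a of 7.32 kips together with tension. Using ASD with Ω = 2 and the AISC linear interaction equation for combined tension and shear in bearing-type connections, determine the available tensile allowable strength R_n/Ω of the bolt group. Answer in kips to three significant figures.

31.1 kips

A_b = π·0.5²/4 = 0.1963 in²; f_rv = 7.32 / (3 × 0.1963) = 12.43 ksi.
F'_nt = 1.3 F_nt − (Ω F_nt / F_nv) f_rv = 1.3·113 − (2·113/68)·12.43 = 105.6 ksi, capped at F_nt → F'_nt = 105.6 ksi.
R_n = F'_nt · A_b · n = 105.6 × 0.1963 × 3 = 62.2 kips.
Allowable strength R_n/Ω = 62.2 / 2 = 31.1 kips.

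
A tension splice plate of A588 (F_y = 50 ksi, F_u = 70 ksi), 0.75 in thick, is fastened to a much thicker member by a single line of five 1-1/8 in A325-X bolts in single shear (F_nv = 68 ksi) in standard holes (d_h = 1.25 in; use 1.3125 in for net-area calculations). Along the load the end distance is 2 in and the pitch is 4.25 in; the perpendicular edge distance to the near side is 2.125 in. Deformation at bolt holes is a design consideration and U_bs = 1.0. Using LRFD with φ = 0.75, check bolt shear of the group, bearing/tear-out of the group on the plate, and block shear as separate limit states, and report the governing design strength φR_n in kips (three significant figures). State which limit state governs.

253 kips (bolt shear governs)

Bolt shear: A_b = π·1.125²/4 = 0.994 in²; R_n = 68 × 0.994 × 5 × 1 = 338 kips → 0.75 × 338 = 253 kips.
Bearing: edge l_c = 1.375, r_n = 86.62 kips; interior l_c = 3, r_n = 141.8 kips; R_n = 86.62 + 4·141.8 = 653.6 kips → 490 kips.
Block shear: A_gv = 14.25, A_nv = 9.82, A_nt = 1.102 in²; R_n = min(0.6F_uA_nv, 0.6F_yA_gv) + U_bs·F_u·A_nt = 489.6 kips → 367 kips.
Bolt shear governs: 253 kips.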